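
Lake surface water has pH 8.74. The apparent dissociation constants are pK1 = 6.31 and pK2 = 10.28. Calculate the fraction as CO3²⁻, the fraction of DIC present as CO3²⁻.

α₂ = 1 / (1 + [H⁺]/K2 + [H⁺]²/(K1K2)) = 1 / (1 + 10^+1.54 + 10^-0.89)
   = 1 / (1 + 34.674 + 0.12882) = 1/35.803 = 0.02793

α₂ = 0.0279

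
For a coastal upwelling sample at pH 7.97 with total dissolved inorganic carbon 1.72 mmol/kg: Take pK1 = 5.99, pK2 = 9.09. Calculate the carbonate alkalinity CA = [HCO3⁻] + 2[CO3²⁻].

CA = [HCO3⁻] + 2[CO3²⁻] = (α₁ + 2α₂)·DIC
At pH 7.97: [H⁺]/K1 = 10^-1.98 = 0.010471, K2/[H⁺] = 10^-1.12 = 0.075858
α₁ = 1/(1 + 0.010471 + 0.075858) = 1/1.0863 = 0.9205; α₂ = α₁·K2/[H⁺] = 0.06983
α₁ + 2α₂ = 1.0602
CA = 1.0602 × 1.72 = 1.82 mmol/kg

CA = 1.82 mmol/kg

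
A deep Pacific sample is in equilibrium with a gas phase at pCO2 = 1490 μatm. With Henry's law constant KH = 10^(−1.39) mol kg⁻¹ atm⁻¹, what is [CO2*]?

[CO2*] = 60.7 μmol/kg

KH = 10^(−1.39) = 4.074×10^-2 mol kg⁻¹ atm⁻¹
[CO2*] = KH · pCO2 = 4.074×10^-2 × 1490×10^-6 atm = 6.07×10^-5 mol/kg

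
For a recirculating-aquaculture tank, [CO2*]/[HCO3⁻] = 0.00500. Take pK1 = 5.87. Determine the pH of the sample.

From K1 = [H⁺][HCO3⁻]/[CO2*]:  pH = pK1 − log₁₀([CO2*]/[HCO3⁻])
log₁₀(0.00500) = -2.301
pH = 5.87 − (-2.301) = 8.17

pH = 8.17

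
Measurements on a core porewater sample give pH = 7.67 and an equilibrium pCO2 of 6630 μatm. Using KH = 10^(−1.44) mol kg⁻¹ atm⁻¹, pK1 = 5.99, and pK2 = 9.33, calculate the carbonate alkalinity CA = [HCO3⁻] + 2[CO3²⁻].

CA = 12.0 mmol/kg

[CO2*] = KH · pCO2 = 10^(−1.44) × 6630×10^-6 = 2.407×10^-4 mol/kg
α₀ = 1/(1 + K1/[H⁺] + K1K2/[H⁺]²) = 1/(1 + 10^+1.68 + 10^+0.02) = 0.02004
DIC = [CO2*]/α₀ = 2.407×10^-4 / 0.02004 = 12.01 mmol/kg
CA = (α₁ + 2α₂)·DIC = (0.9590 + 2×0.02098) × 12.01 = 12.0 mmol/kg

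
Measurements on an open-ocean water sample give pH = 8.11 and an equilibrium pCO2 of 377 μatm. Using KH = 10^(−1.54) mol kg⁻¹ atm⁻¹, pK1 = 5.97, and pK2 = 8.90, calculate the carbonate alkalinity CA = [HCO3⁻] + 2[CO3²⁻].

[CO2*] = KH · pCO2 = 10^(−1.54) × 377×10^-6 = 1.087×10^-5 mol/kg
α₀ = 1/(1 + K1/[H⁺] + K1K2/[H⁺]²) = 1/(1 + 10^+2.14 + 10^+1.35) = 0.006195
DIC = [CO2*]/α₀ = 1.087×10^-5 / 0.006195 = 1.755 mmol/kg
CA = (α₁ + 2α₂)·DIC = (0.8551 + 2×0.1387) × 1.755 = 1.99 mmol/kg

CA = 1.99 mmol/kg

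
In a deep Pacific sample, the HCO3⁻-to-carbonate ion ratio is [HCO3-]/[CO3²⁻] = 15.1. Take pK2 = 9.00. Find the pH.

pH = 7.82

From K2 = [H⁺][CO3²⁻]/[HCO3-]:  pH = pK2 − log₁₀([HCO3-]/[CO3²⁻])
log₁₀(15.1) = +1.179
pH = 9.00 − (+1.179) = 7.82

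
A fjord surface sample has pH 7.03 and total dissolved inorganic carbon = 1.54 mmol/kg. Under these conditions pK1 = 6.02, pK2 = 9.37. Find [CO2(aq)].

α₀ = 1 / (1 + K1/[H⁺] + K1K2/[H⁺]²) = 1 / (1 + 10^+1.01 + 10^-1.33)
   = 1 / (1 + 10.233 + 0.046774) = 1/11.280 = 0.08865
[CO2*] = α₀ × DIC = 0.08865 × 1.54 = 0.137 mmol/kg

[CO2*] = 0.137 mmol/kg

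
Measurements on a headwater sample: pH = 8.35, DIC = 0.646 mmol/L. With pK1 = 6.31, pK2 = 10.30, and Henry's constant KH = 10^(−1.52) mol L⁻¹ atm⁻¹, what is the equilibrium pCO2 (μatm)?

α₀ = 1 / (1 + K1/[H⁺] + K1K2/[H⁺]²) = 1 / (1 + 10^+2.04 + 10^+0.09)
   = 1 / (1 + 109.65 + 1.2303) = 1/111.88 = 0.008938
[CO2*] = α₀ × DIC = 0.008938 × 0.646 = 0.005774 mmol/L = 5.774 μmol/L
pCO2 = [CO2*]/KH = 5.774×10^-6 / 3.020×10^-2 = 191 μatm

pCO2 = 191 μatm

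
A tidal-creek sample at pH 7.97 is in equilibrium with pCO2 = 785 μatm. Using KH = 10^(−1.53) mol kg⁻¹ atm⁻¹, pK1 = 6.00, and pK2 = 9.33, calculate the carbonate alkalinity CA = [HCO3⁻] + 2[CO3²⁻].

CA = 2.35 mmol/kg

[CO2*] = KH · pCO2 = 10^(−1.53) × 785×10^-6 = 2.317×10^-5 mol/kg
α₀ = 1/(1 + K1/[H⁺] + K1K2/[H⁺]²) = 1/(1 + 10^+1.97 + 10^+0.61) = 0.01016
DIC = [CO2*]/α₀ = 2.317×10^-5 / 0.01016 = 2.280 mmol/kg
CA = (α₁ + 2α₂)·DIC = (0.9484 + 2×0.04140) × 2.280 = 2.35 mmol/kg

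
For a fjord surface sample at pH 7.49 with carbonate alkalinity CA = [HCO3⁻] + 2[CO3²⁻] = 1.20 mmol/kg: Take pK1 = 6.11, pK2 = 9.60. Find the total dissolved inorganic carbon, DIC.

CA = [HCO3⁻] + 2[CO3²⁻] = (α₁ + 2α₂)·DIC
At pH 7.49: [H⁺]/K1 = 10^-1.38 = 0.041687, K2/[H⁺] = 10^-2.11 = 0.0077625
α₁ = 1/(1 + 0.041687 + 0.0077625) = 1/1.0494 = 0.9529; α₂ = α₁·K2/[H⁺] = 0.007397
α₁ + 2α₂ = 0.9677
DIC = CA / (α₁ + 2α₂) = 1.20 / 0.9677 = 1.24 mmol/kg

DIC = 1.24 mmol/kg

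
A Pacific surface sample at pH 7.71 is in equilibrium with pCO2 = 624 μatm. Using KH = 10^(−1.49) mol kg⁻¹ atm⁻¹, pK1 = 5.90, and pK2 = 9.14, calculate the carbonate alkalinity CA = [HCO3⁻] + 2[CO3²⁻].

CA = 1.40 mmol/kg

[CO2*] = KH · pCO2 = 10^(−1.49) × 624×10^-6 = 2.019×10^-5 mol/kg
α₀ = 1/(1 + K1/[H⁺] + K1K2/[H⁺]²) = 1/(1 + 10^+1.81 + 10^+0.38) = 0.01471
DIC = [CO2*]/α₀ = 2.019×10^-5 / 0.01471 = 1.372 mmol/kg
CA = (α₁ + 2α₂)·DIC = (0.9500 + 2×0.03530) × 1.372 = 1.40 mmol/kg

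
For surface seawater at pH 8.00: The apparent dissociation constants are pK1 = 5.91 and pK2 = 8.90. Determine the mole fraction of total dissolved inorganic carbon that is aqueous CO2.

α₀ = 0.00717

α₀ = 1 / (1 + K1/[H⁺] + K1K2/[H⁺]²) = 1 / (1 + 10^+2.09 + 10^+1.19)
   = 1 / (1 + 123.03 + 15.488) = 1/139.52 = 0.007168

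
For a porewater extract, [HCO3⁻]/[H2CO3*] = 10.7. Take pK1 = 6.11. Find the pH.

pH = 7.14

From K1 = [H⁺][HCO3⁻]/[H2CO3*]:  pH = pK1 + log₁₀([HCO3⁻]/[H2CO3*])
log₁₀(10.7) = +1.029
pH = 6.11 + (+1.029) = 7.14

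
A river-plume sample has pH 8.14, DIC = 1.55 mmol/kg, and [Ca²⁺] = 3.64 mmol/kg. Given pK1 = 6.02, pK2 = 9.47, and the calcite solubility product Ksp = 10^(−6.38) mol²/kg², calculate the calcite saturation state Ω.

Ω = 0.600

α₂ = 1 / (1 + [H⁺]/K2 + [H⁺]²/(K1K2)) = 1 / (1 + 10^+1.33 + 10^-0.79)
   = 1 / (1 + 21.380 + 0.16218) = 1/22.542 = 0.04436
[CO3²⁻] = α₂ × DIC = 0.04436 × 1.55 = 0.06876 mmol/kg
Ksp = 10^(−6.38) = 4.169×10^-7
Ω = [Ca²⁺][CO3²⁻]/Ksp = (3.64×10^-3)(6.876×10^-5) / 4.169×10^-7 = 0.600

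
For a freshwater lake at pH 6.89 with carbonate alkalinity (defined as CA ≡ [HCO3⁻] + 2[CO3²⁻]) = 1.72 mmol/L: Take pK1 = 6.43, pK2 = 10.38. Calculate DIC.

DIC = 2.32 mmol/L

CA = [HCO3⁻] + 2[CO3²⁻] = (α₁ + 2α₂)·DIC
At pH 6.89: [H⁺]/K1 = 10^-0.46 = 0.34674, K2/[H⁺] = 10^-3.49 = 0.00032359
α₁ = 1/(1 + 0.34674 + 0.00032359) = 1/1.3471 = 0.7424; α₂ = α₁·K2/[H⁺] = 0.0002402
α₁ + 2α₂ = 0.7428
DIC = CA / (α₁ + 2α₂) = 1.72 / 0.7428 = 2.32 mmol/L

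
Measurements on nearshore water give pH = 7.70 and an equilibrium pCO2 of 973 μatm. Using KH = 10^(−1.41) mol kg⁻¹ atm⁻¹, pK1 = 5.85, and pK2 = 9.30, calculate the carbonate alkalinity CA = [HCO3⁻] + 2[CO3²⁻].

CA = 2.81 mmol/kg

[CO2*] = KH · pCO2 = 10^(−1.41) × 973×10^-6 = 3.785×10^-5 mol/kg
α₀ = 1/(1 + K1/[H⁺] + K1K2/[H⁺]²) = 1/(1 + 10^+1.85 + 10^+0.25) = 0.01359
DIC = [CO2*]/α₀ = 3.785×10^-5 / 0.01359 = 2.785 mmol/kg
CA = (α₁ + 2α₂)·DIC = (0.9622 + 2×0.02417) × 2.785 = 2.81 mmol/kg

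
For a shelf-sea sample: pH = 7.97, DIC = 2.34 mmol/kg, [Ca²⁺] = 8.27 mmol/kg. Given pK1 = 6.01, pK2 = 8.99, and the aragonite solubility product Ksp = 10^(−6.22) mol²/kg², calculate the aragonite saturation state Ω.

Ω = 2.77

α₂ = 1 / (1 + [H⁺]/K2 + [H⁺]²/(K1K2)) = 1 / (1 + 10^+1.02 + 10^-0.94)
   = 1 / (1 + 10.471 + 0.11482) = 1/11.586 = 0.08631
[CO3²⁻] = α₂ × DIC = 0.08631 × 2.34 = 0.2020 mmol/kg
Ksp = 10^(−6.22) = 6.026×10^-7
Ω = [Ca²⁺][CO3²⁻]/Ksp = (8.27×10^-3)(2.020×10^-4) / 6.026×10^-7 = 2.77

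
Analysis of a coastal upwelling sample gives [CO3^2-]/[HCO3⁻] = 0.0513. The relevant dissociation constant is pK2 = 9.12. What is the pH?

From K2 = [H⁺][CO3^2-]/[HCO3⁻]:  pH = pK2 + log₁₀([CO3^2-]/[HCO3⁻])
log₁₀(0.0513) = -1.290
pH = 9.12 + (-1.290) = 7.83

pH = 7.83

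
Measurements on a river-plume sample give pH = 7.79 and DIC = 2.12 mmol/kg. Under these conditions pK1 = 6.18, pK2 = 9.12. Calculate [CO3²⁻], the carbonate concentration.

α₂ = 1 / (1 + [H⁺]/K2 + [H⁺]²/(K1K2)) = 1 / (1 + 10^+1.33 + 10^-0.28)
   = 1 / (1 + 21.380 + 0.52481) = 1/22.904 = 0.04366
[CO3²⁻] = α₂ × DIC = 0.04366 × 2.12 = 0.0926 mmol/kg

[CO3²⁻] = 0.0926 mmol/kg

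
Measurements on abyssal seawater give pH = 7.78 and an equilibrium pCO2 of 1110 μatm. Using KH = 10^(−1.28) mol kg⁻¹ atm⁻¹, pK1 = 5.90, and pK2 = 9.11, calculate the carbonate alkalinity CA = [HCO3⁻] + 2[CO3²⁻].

CA = 4.83 mmol/kg

[CO2*] = KH · pCO2 = 10^(−1.28) × 1110×10^-6 = 5.825×10^-5 mol/kg
α₀ = 1/(1 + K1/[H⁺] + K1K2/[H⁺]²) = 1/(1 + 10^+1.88 + 10^+0.55) = 0.01244
DIC = [CO2*]/α₀ = 5.825×10^-5 / 0.01244 = 4.684 mmol/kg
CA = (α₁ + 2α₂)·DIC = (0.9434 + 2×0.04413) × 4.684 = 4.83 mmol/kg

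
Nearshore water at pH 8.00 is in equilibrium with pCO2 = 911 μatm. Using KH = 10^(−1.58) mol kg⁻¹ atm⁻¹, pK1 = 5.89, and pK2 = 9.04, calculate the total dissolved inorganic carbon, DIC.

DIC = 3.39 mmol/kg

[CO2*] = KH · pCO2 = 10^(−1.58) × 911×10^-6 = 2.396×10^-5 mol/kg
α₀ = 1/(1 + K1/[H⁺] + K1K2/[H⁺]²) = 1/(1 + 10^+2.11 + 10^+1.07) = 0.007063
DIC = [CO2*]/α₀ = 2.396×10^-5 / 0.007063 = 3.39 mmol/kg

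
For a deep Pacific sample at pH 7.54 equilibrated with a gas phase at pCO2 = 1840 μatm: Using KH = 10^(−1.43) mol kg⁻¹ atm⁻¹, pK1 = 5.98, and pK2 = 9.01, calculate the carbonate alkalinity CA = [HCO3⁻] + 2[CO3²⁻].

CA = 2.65 mmol/kg

[CO2*] = KH · pCO2 = 10^(−1.43) × 1840×10^-6 = 6.836×10^-5 mol/kg
α₀ = 1/(1 + K1/[H⁺] + K1K2/[H⁺]²) = 1/(1 + 10^+1.56 + 10^+0.09) = 0.02595
DIC = [CO2*]/α₀ = 6.836×10^-5 / 0.02595 = 2.635 mmol/kg
CA = (α₁ + 2α₂)·DIC = (0.9421 + 2×0.03192) × 2.635 = 2.65 mmol/kg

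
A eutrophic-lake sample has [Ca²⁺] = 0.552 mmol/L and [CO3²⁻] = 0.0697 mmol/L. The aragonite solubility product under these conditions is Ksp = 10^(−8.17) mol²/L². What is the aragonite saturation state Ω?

Ω = 5.69

Ksp = 10^(−8.17) = 6.761×10^-9
Ω = [Ca²⁺][CO3²⁻]/Ksp = (0.552×10^-3)(0.0697×10^-3) / 6.761×10^-9 = 5.69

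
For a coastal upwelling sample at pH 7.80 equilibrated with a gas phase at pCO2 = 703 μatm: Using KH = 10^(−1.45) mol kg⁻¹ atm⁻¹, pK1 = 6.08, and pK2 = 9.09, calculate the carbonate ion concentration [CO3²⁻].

[CO2*] = KH · pCO2 = 10^(−1.45) × 703×10^-6 = 2.494×10^-5 mol/kg
α₀ = 1/(1 + K1/[H⁺] + K1K2/[H⁺]²) = 1/(1 + 10^+1.72 + 10^+0.43) = 0.01780
DIC = [CO2*]/α₀ = 2.494×10^-5 / 0.01780 = 1.401 mmol/kg
[CO3²⁻] = α₂·DIC; α₂ = 0.04792, so [CO3²⁻] = 0.04792 × 1.401 = 0.0671 mmol/kg

[CO3²⁻] = 0.0671 mmol/kg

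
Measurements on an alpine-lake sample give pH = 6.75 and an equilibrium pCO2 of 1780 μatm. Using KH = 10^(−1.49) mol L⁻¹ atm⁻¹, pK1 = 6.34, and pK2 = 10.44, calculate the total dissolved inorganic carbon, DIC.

DIC = 0.206 mmol/L

[CO2*] = KH · pCO2 = 10^(−1.49) × 1780×10^-6 = 5.760×10^-5 mol/L
α₀ = 1/(1 + K1/[H⁺] + K1K2/[H⁺]²) = 1/(1 + 10^+0.41 + 10^-3.28) = 0.2800
DIC = [CO2*]/α₀ = 5.760×10^-5 / 0.2800 = 0.206 mmol/L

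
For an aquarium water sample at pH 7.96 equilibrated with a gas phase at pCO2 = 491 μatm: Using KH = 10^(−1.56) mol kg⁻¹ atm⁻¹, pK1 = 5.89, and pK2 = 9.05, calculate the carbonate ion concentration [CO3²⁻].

[CO3²⁻] = 0.129 mmol/kg

[CO2*] = KH · pCO2 = 10^(−1.56) × 491×10^-6 = 1.352×10^-5 mol/kg
α₀ = 1/(1 + K1/[H⁺] + K1K2/[H⁺]²) = 1/(1 + 10^+2.07 + 10^+0.98) = 0.007810
DIC = [CO2*]/α₀ = 1.352×10^-5 / 0.007810 = 1.732 mmol/kg
[CO3²⁻] = α₂·DIC; α₂ = 0.07459, so [CO3²⁻] = 0.07459 × 1.732 = 0.129 mmol/kg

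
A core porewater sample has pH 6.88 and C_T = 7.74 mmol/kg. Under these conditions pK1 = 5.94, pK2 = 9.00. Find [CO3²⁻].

[CO3²⁻] = 0.0523 mmol/kg

α₂ = 1 / (1 + [H⁺]/K2 + [H⁺]²/(K1K2)) = 1 / (1 + 10^+2.12 + 10^+1.18)
   = 1 / (1 + 131.83 + 15.136) = 1/147.96 = 0.006759
[CO3²⁻] = α₂ × DIC = 0.006759 × 7.74 = 0.0523 mmol/kg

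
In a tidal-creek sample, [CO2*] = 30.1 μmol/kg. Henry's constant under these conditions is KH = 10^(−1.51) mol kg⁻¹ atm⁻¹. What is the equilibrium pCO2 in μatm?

KH = 10^(−1.51) = 3.090×10^-2 mol kg⁻¹ atm⁻¹
pCO2 = [CO2*]/KH = 30.1×10^-6 / 3.090×10^-2 = 9.74×10^-4 atm = 974 μatm

pCO2 = 974 μatm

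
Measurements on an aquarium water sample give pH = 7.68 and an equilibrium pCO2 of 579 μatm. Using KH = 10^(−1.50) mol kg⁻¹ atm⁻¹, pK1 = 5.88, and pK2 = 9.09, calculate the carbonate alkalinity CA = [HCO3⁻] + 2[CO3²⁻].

[CO2*] = KH · pCO2 = 10^(−1.50) × 579×10^-6 = 1.831×10^-5 mol/kg
α₀ = 1/(1 + K1/[H⁺] + K1K2/[H⁺]²) = 1/(1 + 10^+1.80 + 10^+0.39) = 0.01503
DIC = [CO2*]/α₀ = 1.831×10^-5 / 0.01503 = 1.219 mmol/kg
CA = (α₁ + 2α₂)·DIC = (0.9481 + 2×0.03688) × 1.219 = 1.25 mmol/kg

CA = 1.25 mmol/kg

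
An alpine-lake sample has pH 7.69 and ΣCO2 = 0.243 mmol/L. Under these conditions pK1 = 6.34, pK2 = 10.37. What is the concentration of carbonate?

α₂ = 1 / (1 + [H⁺]/K2 + [H⁺]²/(K1K2)) = 1 / (1 + 10^+2.68 + 10^+1.33)
   = 1 / (1 + 478.63 + 21.380) = 1/501.01 = 0.001996
[CO3²⁻] = α₂ × DIC = 0.001996 × 0.243 = 0.000485 mmol/L = 0.485 μmol/L

[CO3²⁻] = 0.485 μmol/L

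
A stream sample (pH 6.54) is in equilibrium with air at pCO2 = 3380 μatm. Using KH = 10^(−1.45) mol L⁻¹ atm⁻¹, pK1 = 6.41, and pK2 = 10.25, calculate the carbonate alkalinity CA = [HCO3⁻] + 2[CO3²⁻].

[CO2*] = KH · pCO2 = 10^(−1.45) × 3380×10^-6 = 1.199×10^-4 mol/L
α₀ = 1/(1 + K1/[H⁺] + K1K2/[H⁺]²) = 1/(1 + 10^+0.13 + 10^-3.58) = 0.4257
DIC = [CO2*]/α₀ = 1.199×10^-4 / 0.4257 = 0.2817 mmol/L
CA = (α₁ + 2α₂)·DIC = (0.5742 + 2×0.0001120) × 0.2817 = 0.162 mmol/L

CA = 0.162 mmol/L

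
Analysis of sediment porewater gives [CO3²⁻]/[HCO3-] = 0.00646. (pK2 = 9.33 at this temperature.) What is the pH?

pH = 7.14

From K2 = [H⁺][CO3²⁻]/[HCO3-]:  pH = pK2 + log₁₀([CO3²⁻]/[HCO3-])
log₁₀(0.00646) = -2.190
pH = 9.33 + (-2.190) = 7.14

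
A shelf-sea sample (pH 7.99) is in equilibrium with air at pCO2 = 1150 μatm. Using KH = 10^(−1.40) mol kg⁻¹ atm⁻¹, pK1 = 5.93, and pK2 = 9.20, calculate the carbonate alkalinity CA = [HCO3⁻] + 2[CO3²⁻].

[CO2*] = KH · pCO2 = 10^(−1.40) × 1150×10^-6 = 4.578×10^-5 mol/kg
α₀ = 1/(1 + K1/[H⁺] + K1K2/[H⁺]²) = 1/(1 + 10^+2.06 + 10^+0.85) = 0.008137
DIC = [CO2*]/α₀ = 4.578×10^-5 / 0.008137 = 5.626 mmol/kg
CA = (α₁ + 2α₂)·DIC = (0.9343 + 2×0.05761) × 5.626 = 5.90 mmol/kg

CA = 5.90 mmol/kg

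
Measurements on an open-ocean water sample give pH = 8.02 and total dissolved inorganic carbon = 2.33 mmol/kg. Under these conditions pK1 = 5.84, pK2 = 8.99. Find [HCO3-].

[HCO3⁻] = 2.09 mmol/kg

α₁ = 1 / (1 + [H⁺]/K1 + K2/[H⁺]) = 1 / (1 + 10^-2.18 + 10^-0.97)
   = 1 / (1 + 0.0066069 + 0.10715) = 1/1.1138 = 0.8979
[HCO3⁻] = α₁ × DIC = 0.8979 × 2.33 = 2.09 mmol/kg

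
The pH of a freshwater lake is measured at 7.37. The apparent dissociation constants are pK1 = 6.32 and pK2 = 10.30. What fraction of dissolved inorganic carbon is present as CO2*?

α₀ = 0.0817

α₀ = 1 / (1 + K1/[H⁺] + K1K2/[H⁺]²) = 1 / (1 + 10^+1.05 + 10^-1.88)
   = 1 / (1 + 11.220 + 0.013183) = 1/12.233 = 0.08174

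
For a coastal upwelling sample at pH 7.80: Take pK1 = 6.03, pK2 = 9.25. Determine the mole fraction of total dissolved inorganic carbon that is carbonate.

α₂ = 0.0337

α₂ = 1 / (1 + [H⁺]/K2 + [H⁺]²/(K1K2)) = 1 / (1 + 10^+1.45 + 10^-0.32)
   = 1 / (1 + 28.184 + 0.47863) = 1/29.662 = 0.03371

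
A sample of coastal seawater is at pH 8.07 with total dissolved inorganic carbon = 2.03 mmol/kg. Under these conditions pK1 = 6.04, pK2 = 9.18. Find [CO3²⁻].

α₂ = 1 / (1 + [H⁺]/K2 + [H⁺]²/(K1K2)) = 1 / (1 + 10^+1.11 + 10^-0.92)
   = 1 / (1 + 12.882 + 0.12023) = 1/14.003 = 0.07141
[CO3²⁻] = α₂ × DIC = 0.07141 × 2.03 = 0.145 mmol/kg

[CO3²⁻] = 0.145 mmol/kg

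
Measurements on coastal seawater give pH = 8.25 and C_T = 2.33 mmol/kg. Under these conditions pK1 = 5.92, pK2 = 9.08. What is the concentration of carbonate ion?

[CO3²⁻] = 0.299 mmol/kg

α₂ = 1 / (1 + [H⁺]/K2 + [H⁺]²/(K1K2)) = 1 / (1 + 10^+0.83 + 10^-1.50)
   = 1 / (1 + 6.7608 + 0.031623) = 1/7.7925 = 0.1283
[CO3²⁻] = α₂ × DIC = 0.1283 × 2.33 = 0.299 mmol/kg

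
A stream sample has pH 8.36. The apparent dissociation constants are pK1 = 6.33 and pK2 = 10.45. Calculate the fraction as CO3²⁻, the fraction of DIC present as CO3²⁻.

α₂ = 1 / (1 + [H⁺]/K2 + [H⁺]²/(K1K2)) = 1 / (1 + 10^+2.09 + 10^+0.06)
   = 1 / (1 + 123.03 + 1.1482) = 1/125.18 = 0.007989

α₂ = 0.00799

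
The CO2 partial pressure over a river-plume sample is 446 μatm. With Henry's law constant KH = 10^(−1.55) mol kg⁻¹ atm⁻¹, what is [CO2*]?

[CO2*] = 12.6 μmol/kg

KH = 10^(−1.55) = 2.818×10^-2 mol kg⁻¹ atm⁻¹
[CO2*] = KH · pCO2 = 2.818×10^-2 × 446×10^-6 atm = 1.26×10^-5 mol/kg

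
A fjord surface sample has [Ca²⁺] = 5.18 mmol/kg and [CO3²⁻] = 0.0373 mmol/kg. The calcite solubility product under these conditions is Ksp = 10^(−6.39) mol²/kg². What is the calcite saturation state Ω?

Ω = 0.474

Ksp = 10^(−6.39) = 4.074×10^-7
Ω = [Ca²⁺][CO3²⁻]/Ksp = (5.18×10^-3)(0.0373×10^-3) / 4.074×10^-7 = 0.474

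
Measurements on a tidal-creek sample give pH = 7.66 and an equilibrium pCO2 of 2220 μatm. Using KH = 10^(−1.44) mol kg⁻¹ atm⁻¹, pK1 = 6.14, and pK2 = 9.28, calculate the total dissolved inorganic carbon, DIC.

DIC = 2.81 mmol/kg

[CO2*] = KH · pCO2 = 10^(−1.44) × 2220×10^-6 = 8.060×10^-5 mol/kg
α₀ = 1/(1 + K1/[H⁺] + K1K2/[H⁺]²) = 1/(1 + 10^+1.52 + 10^-0.10) = 0.02865
DIC = [CO2*]/α₀ = 8.060×10^-5 / 0.02865 = 2.81 mmol/kg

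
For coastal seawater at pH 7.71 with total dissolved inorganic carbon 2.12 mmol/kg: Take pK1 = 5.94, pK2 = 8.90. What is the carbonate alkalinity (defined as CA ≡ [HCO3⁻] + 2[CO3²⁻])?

CA = [HCO3⁻] + 2[CO3²⁻] = (α₁ + 2α₂)·DIC
At pH 7.71: [H⁺]/K1 = 10^-1.77 = 0.016982, K2/[H⁺] = 10^-1.19 = 0.064565
α₁ = 1/(1 + 0.016982 + 0.064565) = 1/1.0815 = 0.9246; α₂ = α₁·K2/[H⁺] = 0.05970
α₁ + 2α₂ = 1.0440
CA = 1.0440 × 2.12 = 2.21 mmol/kg

CA = 2.21 mmol/kg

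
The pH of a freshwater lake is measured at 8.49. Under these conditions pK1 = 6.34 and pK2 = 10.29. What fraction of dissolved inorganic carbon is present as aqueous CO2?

α₀ = 0.00692

α₀ = 1 / (1 + K1/[H⁺] + K1K2/[H⁺]²) = 1 / (1 + 10^+2.15 + 10^+0.35)
   = 1 / (1 + 141.25 + 2.2387) = 1/144.49 = 0.006921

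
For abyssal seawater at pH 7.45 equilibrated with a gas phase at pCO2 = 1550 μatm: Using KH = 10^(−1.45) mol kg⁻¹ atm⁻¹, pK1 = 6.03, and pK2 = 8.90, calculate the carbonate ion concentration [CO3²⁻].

[CO3²⁻] = 0.0513 mmol/kg

[CO2*] = KH · pCO2 = 10^(−1.45) × 1550×10^-6 = 5.500×10^-5 mol/kg
α₀ = 1/(1 + K1/[H⁺] + K1K2/[H⁺]²) = 1/(1 + 10^+1.42 + 10^-0.03) = 0.03542
DIC = [CO2*]/α₀ = 5.500×10^-5 / 0.03542 = 1.553 mmol/kg
[CO3²⁻] = α₂·DIC; α₂ = 0.03305, so [CO3²⁻] = 0.03305 × 1.553 = 0.0513 mmol/kg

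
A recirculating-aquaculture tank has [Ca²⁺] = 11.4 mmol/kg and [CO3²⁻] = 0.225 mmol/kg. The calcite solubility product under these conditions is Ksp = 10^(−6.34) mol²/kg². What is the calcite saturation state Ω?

Ksp = 10^(−6.34) = 4.571×10^-7
Ω = [Ca²⁺][CO3²⁻]/Ksp = (11.4×10^-3)(0.225×10^-3) / 4.571×10^-7 = 5.61

Ω = 5.61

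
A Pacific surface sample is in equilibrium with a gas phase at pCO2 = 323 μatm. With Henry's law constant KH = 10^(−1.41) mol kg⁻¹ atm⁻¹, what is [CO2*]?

KH = 10^(−1.41) = 3.890×10^-2 mol kg⁻¹ atm⁻¹
[CO2*] = KH · pCO2 = 3.890×10^-2 × 323×10^-6 atm = 1.26×10^-5 mol/kg

[CO2*] = 12.6 μmol/kg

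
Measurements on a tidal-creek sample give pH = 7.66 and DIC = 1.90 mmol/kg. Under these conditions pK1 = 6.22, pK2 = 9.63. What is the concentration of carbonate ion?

α₂ = 1 / (1 + [H⁺]/K2 + [H⁺]²/(K1K2)) = 1 / (1 + 10^+1.97 + 10^+0.53)
   = 1 / (1 + 93.325 + 3.3884) = 1/97.714 = 0.01023
[CO3²⁻] = α₂ × DIC = 0.01023 × 1.90 = 0.0194 mmol/kg = 19.4 μmol/kg

[CO3²⁻] = 19.4 μmol/kg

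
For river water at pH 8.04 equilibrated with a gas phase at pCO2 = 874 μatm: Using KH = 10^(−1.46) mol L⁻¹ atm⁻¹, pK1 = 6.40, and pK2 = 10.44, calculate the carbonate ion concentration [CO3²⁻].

[CO2*] = KH · pCO2 = 10^(−1.46) × 874×10^-6 = 3.030×10^-5 mol/L
α₀ = 1/(1 + K1/[H⁺] + K1K2/[H⁺]²) = 1/(1 + 10^+1.64 + 10^-0.76) = 0.02231
DIC = [CO2*]/α₀ = 3.030×10^-5 / 0.02231 = 1.358 mmol/L
[CO3²⁻] = α₂·DIC; α₂ = 0.003877, so [CO3²⁻] = 0.003877 × 1.358 = 0.00527 mmol/L = 5.27 μmol/L

[CO3²⁻] = 5.27 μmol/L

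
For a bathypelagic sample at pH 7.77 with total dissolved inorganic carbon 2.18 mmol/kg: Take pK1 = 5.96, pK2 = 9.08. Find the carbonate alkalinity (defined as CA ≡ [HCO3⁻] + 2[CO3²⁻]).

CA = [HCO3⁻] + 2[CO3²⁻] = (α₁ + 2α₂)·DIC
At pH 7.77: [H⁺]/K1 = 10^-1.81 = 0.015488, K2/[H⁺] = 10^-1.31 = 0.048978
α₁ = 1/(1 + 0.015488 + 0.048978) = 1/1.0645 = 0.9394; α₂ = α₁·K2/[H⁺] = 0.04601
α₁ + 2α₂ = 1.0315
CA = 1.0315 × 2.18 = 2.25 mmol/kg

CA = 2.25 mmol/kg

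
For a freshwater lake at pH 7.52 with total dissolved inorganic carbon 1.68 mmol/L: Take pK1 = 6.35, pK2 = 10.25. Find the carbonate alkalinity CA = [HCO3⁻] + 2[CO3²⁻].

CA = 1.58 mmol/L

CA = [HCO3⁻] + 2[CO3²⁻] = (α₁ + 2α₂)·DIC
At pH 7.52: [H⁺]/K1 = 10^-1.17 = 0.067608, K2/[H⁺] = 10^-2.73 = 0.0018621
α₁ = 1/(1 + 0.067608 + 0.0018621) = 1/1.0695 = 0.9350; α₂ = α₁·K2/[H⁺] = 0.001741
α₁ + 2α₂ = 0.9385
CA = 0.9385 × 1.68 = 1.58 mmol/L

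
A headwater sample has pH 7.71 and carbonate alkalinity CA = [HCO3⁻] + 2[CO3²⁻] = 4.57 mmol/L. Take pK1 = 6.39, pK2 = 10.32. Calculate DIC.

DIC = 4.78 mmol/L

CA = [HCO3⁻] + 2[CO3²⁻] = (α₁ + 2α₂)·DIC
At pH 7.71: [H⁺]/K1 = 10^-1.32 = 0.047863, K2/[H⁺] = 10^-2.61 = 0.0024547
α₁ = 1/(1 + 0.047863 + 0.0024547) = 1/1.0503 = 0.9521; α₂ = α₁·K2/[H⁺] = 0.002337
α₁ + 2α₂ = 0.9568
DIC = CA / (α₁ + 2α₂) = 4.57 / 0.9568 = 4.78 mmol/L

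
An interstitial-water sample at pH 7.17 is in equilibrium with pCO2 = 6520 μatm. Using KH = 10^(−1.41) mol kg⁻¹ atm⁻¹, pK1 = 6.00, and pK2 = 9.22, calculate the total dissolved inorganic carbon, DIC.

DIC = 4.04 mmol/kg

[CO2*] = KH · pCO2 = 10^(−1.41) × 6520×10^-6 = 2.537×10^-4 mol/kg
α₀ = 1/(1 + K1/[H⁺] + K1K2/[H⁺]²) = 1/(1 + 10^+1.17 + 10^-0.88) = 0.06280
DIC = [CO2*]/α₀ = 2.537×10^-4 / 0.06280 = 4.04 mmol/kg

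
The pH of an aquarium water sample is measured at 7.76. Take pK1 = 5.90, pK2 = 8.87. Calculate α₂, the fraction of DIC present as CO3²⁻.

α₂ = 0.0711

α₂ = 1 / (1 + [H⁺]/K2 + [H⁺]²/(K1K2)) = 1 / (1 + 10^+1.11 + 10^-0.75)
   = 1 / (1 + 12.882 + 0.17783) = 1/14.060 = 0.07112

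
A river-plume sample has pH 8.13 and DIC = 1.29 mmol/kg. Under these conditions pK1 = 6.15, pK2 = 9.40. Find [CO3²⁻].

[CO3²⁻] = 0.0651 mmol/kg

α₂ = 1 / (1 + [H⁺]/K2 + [H⁺]²/(K1K2)) = 1 / (1 + 10^+1.27 + 10^-0.71)
   = 1 / (1 + 18.621 + 0.19498) = 1/19.816 = 0.05046
[CO3²⁻] = α₂ × DIC = 0.05046 × 1.29 = 0.0651 mmol/kg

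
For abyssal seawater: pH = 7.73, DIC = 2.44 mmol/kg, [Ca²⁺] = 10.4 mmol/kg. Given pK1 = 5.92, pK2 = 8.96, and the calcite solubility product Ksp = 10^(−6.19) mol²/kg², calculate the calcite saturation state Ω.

Ω = 2.15

α₂ = 1 / (1 + [H⁺]/K2 + [H⁺]²/(K1K2)) = 1 / (1 + 10^+1.23 + 10^-0.58)
   = 1 / (1 + 16.982 + 0.26303) = 1/18.245 = 0.05481
[CO3²⁻] = α₂ × DIC = 0.05481 × 2.44 = 0.1337 mmol/kg
Ksp = 10^(−6.19) = 6.457×10^-7
Ω = [Ca²⁺][CO3²⁻]/Ksp = (10.4×10^-3)(1.337×10^-4) / 6.457×10^-7 = 2.15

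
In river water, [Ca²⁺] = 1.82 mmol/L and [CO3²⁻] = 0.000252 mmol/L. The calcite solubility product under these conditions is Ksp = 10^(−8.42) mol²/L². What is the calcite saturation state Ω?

Ksp = 10^(−8.42) = 3.802×10^-9
Ω = [Ca²⁺][CO3²⁻]/Ksp = (1.82×10^-3)(0.000252×10^-3) / 3.802×10^-9 = 0.121

Ω = 0.121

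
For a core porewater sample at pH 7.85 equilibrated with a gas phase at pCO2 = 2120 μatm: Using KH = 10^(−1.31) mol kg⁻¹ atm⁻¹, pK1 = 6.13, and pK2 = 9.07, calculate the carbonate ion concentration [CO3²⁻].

[CO3²⁻] = 0.328 mmol/kg

[CO2*] = KH · pCO2 = 10^(−1.31) × 2120×10^-6 = 1.038×10^-4 mol/kg
α₀ = 1/(1 + K1/[H⁺] + K1K2/[H⁺]²) = 1/(1 + 10^+1.72 + 10^+0.50) = 0.01765
DIC = [CO2*]/α₀ = 1.038×10^-4 / 0.01765 = 5.881 mmol/kg
[CO3²⁻] = α₂·DIC; α₂ = 0.05583, so [CO3²⁻] = 0.05583 × 5.881 = 0.328 mmol/kg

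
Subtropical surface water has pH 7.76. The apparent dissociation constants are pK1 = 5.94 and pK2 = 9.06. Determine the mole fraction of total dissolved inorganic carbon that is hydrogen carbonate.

α₁ = 0.939

α₁ = 1 / (1 + [H⁺]/K1 + K2/[H⁺]) = 1 / (1 + 10^-1.82 + 10^-1.30)
   = 1 / (1 + 0.015136 + 0.050119) = 1/1.0653 = 0.9387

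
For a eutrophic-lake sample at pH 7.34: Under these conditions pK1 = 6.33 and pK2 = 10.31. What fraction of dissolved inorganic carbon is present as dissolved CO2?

α₀ = 1 / (1 + K1/[H⁺] + K1K2/[H⁺]²) = 1 / (1 + 10^+1.01 + 10^-1.96)
   = 1 / (1 + 10.233 + 0.010965) = 1/11.244 = 0.08894

α₀ = 0.0889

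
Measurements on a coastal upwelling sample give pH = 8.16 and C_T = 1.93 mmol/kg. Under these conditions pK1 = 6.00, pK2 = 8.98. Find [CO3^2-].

α₂ = 1 / (1 + [H⁺]/K2 + [H⁺]²/(K1K2)) = 1 / (1 + 10^+0.82 + 10^-1.34)
   = 1 / (1 + 6.6069 + 0.045709) = 1/7.6526 = 0.1307
[CO3²⁻] = α₂ × DIC = 0.1307 × 1.93 = 0.252 mmol/kg

[CO3²⁻] = 0.252 mmol/kg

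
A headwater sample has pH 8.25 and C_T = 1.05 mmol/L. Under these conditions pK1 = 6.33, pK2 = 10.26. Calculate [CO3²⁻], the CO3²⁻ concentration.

α₂ = 1 / (1 + [H⁺]/K2 + [H⁺]²/(K1K2)) = 1 / (1 + 10^+2.01 + 10^+0.09)
   = 1 / (1 + 102.33 + 1.2303) = 1/104.56 = 0.009564
[CO3²⁻] = α₂ × DIC = 0.009564 × 1.05 = 0.0100 mmol/L = 10.0 μmol/L

[CO3²⁻] = 10.0 μmol/L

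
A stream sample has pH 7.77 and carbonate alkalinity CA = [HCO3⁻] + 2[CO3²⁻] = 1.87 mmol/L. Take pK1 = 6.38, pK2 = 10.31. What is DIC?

CA = [HCO3⁻] + 2[CO3²⁻] = (α₁ + 2α₂)·DIC
At pH 7.77: [H⁺]/K1 = 10^-1.39 = 0.040738, K2/[H⁺] = 10^-2.54 = 0.0028840
α₁ = 1/(1 + 0.040738 + 0.0028840) = 1/1.0436 = 0.9582; α₂ = α₁·K2/[H⁺] = 0.002763
α₁ + 2α₂ = 0.9637
DIC = CA / (α₁ + 2α₂) = 1.87 / 0.9637 = 1.94 mmol/L

DIC = 1.94 mmol/L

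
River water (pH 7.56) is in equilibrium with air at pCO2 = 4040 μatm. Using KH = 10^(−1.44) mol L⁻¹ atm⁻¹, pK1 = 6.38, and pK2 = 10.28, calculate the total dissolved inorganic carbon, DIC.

[CO2*] = KH · pCO2 = 10^(−1.44) × 4040×10^-6 = 1.467×10^-4 mol/L
α₀ = 1/(1 + K1/[H⁺] + K1K2/[H⁺]²) = 1/(1 + 10^+1.18 + 10^-1.54) = 0.06186
DIC = [CO2*]/α₀ = 1.467×10^-4 / 0.06186 = 2.37 mmol/L

DIC = 2.37 mmol/L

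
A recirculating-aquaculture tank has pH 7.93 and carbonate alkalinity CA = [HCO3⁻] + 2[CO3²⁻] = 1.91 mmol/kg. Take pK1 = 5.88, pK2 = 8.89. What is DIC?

CA = [HCO3⁻] + 2[CO3²⁻] = (α₁ + 2α₂)·DIC
At pH 7.93: [H⁺]/K1 = 10^-2.05 = 0.0089125, K2/[H⁺] = 10^-0.96 = 0.10965
α₁ = 1/(1 + 0.0089125 + 0.10965) = 1/1.1186 = 0.8940; α₂ = α₁·K2/[H⁺] = 0.09803
α₁ + 2α₂ = 1.0901
DIC = CA / (α₁ + 2α₂) = 1.91 / 1.0901 = 1.75 mmol/kg

DIC = 1.75 mmol/kg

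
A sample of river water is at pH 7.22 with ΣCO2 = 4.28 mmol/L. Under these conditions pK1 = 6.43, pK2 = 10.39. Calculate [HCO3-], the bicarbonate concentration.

[HCO3⁻] = 3.68 mmol/L

α₁ = 1 / (1 + [H⁺]/K1 + K2/[H⁺]) = 1 / (1 + 10^-0.79 + 10^-3.17)
   = 1 / (1 + 0.16218 + 0.00067608) = 1/1.1629 = 0.8600
[HCO3⁻] = α₁ × DIC = 0.8600 × 4.28 = 3.68 mmol/L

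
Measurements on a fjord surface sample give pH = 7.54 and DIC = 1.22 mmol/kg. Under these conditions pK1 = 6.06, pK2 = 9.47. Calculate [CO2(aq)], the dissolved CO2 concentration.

α₀ = 1 / (1 + K1/[H⁺] + K1K2/[H⁺]²) = 1 / (1 + 10^+1.48 + 10^-0.45)
   = 1 / (1 + 30.200 + 0.35481) = 1/31.554 = 0.03169
[CO2*] = α₀ × DIC = 0.03169 × 1.22 = 0.0387 mmol/kg

[CO2*] = 0.0387 mmol/kg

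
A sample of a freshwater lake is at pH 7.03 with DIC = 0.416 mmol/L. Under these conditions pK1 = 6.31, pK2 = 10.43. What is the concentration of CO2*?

α₀ = 1 / (1 + K1/[H⁺] + K1K2/[H⁺]²) = 1 / (1 + 10^+0.72 + 10^-2.68)
   = 1 / (1 + 5.2481 + 0.0020893) = 1/6.2502 = 0.1600
[CO2*] = α₀ × DIC = 0.1600 × 0.416 = 0.0666 mmol/L

[CO2*] = 0.0666 mmol/L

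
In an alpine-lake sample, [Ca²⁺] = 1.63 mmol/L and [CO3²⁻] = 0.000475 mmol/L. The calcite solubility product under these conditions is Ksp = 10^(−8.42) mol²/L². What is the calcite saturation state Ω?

Ω = 0.204

Ksp = 10^(−8.42) = 3.802×10^-9
Ω = [Ca²⁺][CO3²⁻]/Ksp = (1.63×10^-3)(0.000475×10^-3) / 3.802×10^-9 = 0.204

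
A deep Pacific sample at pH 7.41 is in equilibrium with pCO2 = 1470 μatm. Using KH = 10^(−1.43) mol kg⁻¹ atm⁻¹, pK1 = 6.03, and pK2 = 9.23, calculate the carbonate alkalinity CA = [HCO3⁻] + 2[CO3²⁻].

CA = 1.35 mmol/kg

[CO2*] = KH · pCO2 = 10^(−1.43) × 1470×10^-6 = 5.462×10^-5 mol/kg
α₀ = 1/(1 + K1/[H⁺] + K1K2/[H⁺]²) = 1/(1 + 10^+1.38 + 10^-0.44) = 0.03945
DIC = [CO2*]/α₀ = 5.462×10^-5 / 0.03945 = 1.385 mmol/kg
CA = (α₁ + 2α₂)·DIC = (0.9462 + 2×0.01432) × 1.385 = 1.35 mmol/kg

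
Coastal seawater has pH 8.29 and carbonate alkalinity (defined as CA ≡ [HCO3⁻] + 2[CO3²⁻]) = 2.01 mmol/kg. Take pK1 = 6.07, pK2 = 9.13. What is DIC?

DIC = 1.79 mmol/kg

CA = [HCO3⁻] + 2[CO3²⁻] = (α₁ + 2α₂)·DIC
At pH 8.29: [H⁺]/K1 = 10^-2.22 = 0.0060256, K2/[H⁺] = 10^-0.84 = 0.14454
α₁ = 1/(1 + 0.0060256 + 0.14454) = 1/1.1506 = 0.8691; α₂ = α₁·K2/[H⁺] = 0.1256
α₁ + 2α₂ = 1.1204
DIC = CA / (α₁ + 2α₂) = 2.01 / 1.1204 = 1.79 mmol/kg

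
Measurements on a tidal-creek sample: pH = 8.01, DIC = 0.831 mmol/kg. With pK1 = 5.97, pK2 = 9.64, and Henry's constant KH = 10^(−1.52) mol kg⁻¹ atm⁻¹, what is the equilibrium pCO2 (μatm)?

α₀ = 1 / (1 + K1/[H⁺] + K1K2/[H⁺]²) = 1 / (1 + 10^+2.04 + 10^+0.41)
   = 1 / (1 + 109.65 + 2.5704) = 1/113.22 = 0.008833
[CO2*] = α₀ × DIC = 0.008833 × 0.831 = 0.007340 mmol/kg = 7.340 μmol/kg
pCO2 = [CO2*]/KH = 7.340×10^-6 / 3.020×10^-2 = 243 μatm

pCO2 = 243 μatm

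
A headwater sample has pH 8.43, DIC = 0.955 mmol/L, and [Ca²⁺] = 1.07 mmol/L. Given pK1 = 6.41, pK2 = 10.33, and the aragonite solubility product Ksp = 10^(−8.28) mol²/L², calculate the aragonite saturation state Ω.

α₂ = 1 / (1 + [H⁺]/K2 + [H⁺]²/(K1K2)) = 1 / (1 + 10^+1.90 + 10^-0.12)
   = 1 / (1 + 79.433 + 0.75858) = 1/81.191 = 0.01232
[CO3²⁻] = α₂ × DIC = 0.01232 × 0.955 = 0.01176 mmol/L = 11.76 μmol/L
Ksp = 10^(−8.28) = 5.248×10^-9
Ω = [Ca²⁺][CO3²⁻]/Ksp = (1.07×10^-3)(1.176×10^-5) / 5.248×10^-9 = 2.40

Ω = 2.40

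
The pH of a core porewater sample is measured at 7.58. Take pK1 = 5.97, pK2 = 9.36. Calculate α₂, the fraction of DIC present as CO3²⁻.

α₂ = 1 / (1 + [H⁺]/K2 + [H⁺]²/(K1K2)) = 1 / (1 + 10^+1.78 + 10^+0.17)
   = 1 / (1 + 60.256 + 1.4791) = 1/62.735 = 0.01594

α₂ = 0.0159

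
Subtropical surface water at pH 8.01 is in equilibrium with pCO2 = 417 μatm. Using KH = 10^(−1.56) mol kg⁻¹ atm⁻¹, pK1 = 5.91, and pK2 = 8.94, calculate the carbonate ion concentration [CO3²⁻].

[CO2*] = KH · pCO2 = 10^(−1.56) × 417×10^-6 = 1.149×10^-5 mol/kg
α₀ = 1/(1 + K1/[H⁺] + K1K2/[H⁺]²) = 1/(1 + 10^+2.10 + 10^+1.17) = 0.007058
DIC = [CO2*]/α₀ = 1.149×10^-5 / 0.007058 = 1.627 mmol/kg
[CO3²⁻] = α₂·DIC; α₂ = 0.1044, so [CO3²⁻] = 0.1044 × 1.627 = 0.170 mmol/kg

[CO3²⁻] = 0.170 mmol/kg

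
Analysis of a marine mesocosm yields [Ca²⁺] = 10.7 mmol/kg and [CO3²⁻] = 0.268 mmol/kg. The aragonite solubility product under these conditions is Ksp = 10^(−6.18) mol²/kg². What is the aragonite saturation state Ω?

Ω = 4.34

Ksp = 10^(−6.18) = 6.607×10^-7
Ω = [Ca²⁺][CO3²⁻]/Ksp = (10.7×10^-3)(0.268×10^-3) / 6.607×10^-7 = 4.34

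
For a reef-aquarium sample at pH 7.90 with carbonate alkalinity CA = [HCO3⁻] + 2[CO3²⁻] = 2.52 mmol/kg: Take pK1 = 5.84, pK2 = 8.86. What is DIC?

CA = [HCO3⁻] + 2[CO3²⁻] = (α₁ + 2α₂)·DIC
At pH 7.90: [H⁺]/K1 = 10^-2.06 = 0.0087096, K2/[H⁺] = 10^-0.96 = 0.10965
α₁ = 1/(1 + 0.0087096 + 0.10965) = 1/1.1184 = 0.8942; α₂ = α₁·K2/[H⁺] = 0.09804
α₁ + 2α₂ = 1.0903
DIC = CA / (α₁ + 2α₂) = 2.52 / 1.0903 = 2.31 mmol/kg

DIC = 2.31 mmol/kg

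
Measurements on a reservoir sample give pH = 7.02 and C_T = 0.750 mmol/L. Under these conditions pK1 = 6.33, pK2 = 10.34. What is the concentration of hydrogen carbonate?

[HCO3⁻] = 0.623 mmol/L

α₁ = 1 / (1 + [H⁺]/K1 + K2/[H⁺]) = 1 / (1 + 10^-0.69 + 10^-3.32)
   = 1 / (1 + 0.20417 + 0.00047863) = 1/1.2047 = 0.8301
[HCO3⁻] = α₁ × DIC = 0.8301 × 0.750 = 0.623 mmol/L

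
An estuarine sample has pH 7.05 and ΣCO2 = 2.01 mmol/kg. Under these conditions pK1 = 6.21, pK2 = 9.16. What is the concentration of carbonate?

[CO3²⁻] = 13.5 μmol/kg

α₂ = 1 / (1 + [H⁺]/K2 + [H⁺]²/(K1K2)) = 1 / (1 + 10^+2.11 + 10^+1.27)
   = 1 / (1 + 128.82 + 18.621) = 1/148.45 = 0.006736
[CO3²⁻] = α₂ × DIC = 0.006736 × 2.01 = 0.0135 mmol/kg = 13.5 μmol/kg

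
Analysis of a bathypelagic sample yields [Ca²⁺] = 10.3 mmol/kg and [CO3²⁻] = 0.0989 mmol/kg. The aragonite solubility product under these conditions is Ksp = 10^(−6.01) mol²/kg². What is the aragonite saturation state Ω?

Ω = 1.04

Ksp = 10^(−6.01) = 9.772×10^-7
Ω = [Ca²⁺][CO3²⁻]/Ksp = (10.3×10^-3)(0.0989×10^-3) / 9.772×10^-7 = 1.04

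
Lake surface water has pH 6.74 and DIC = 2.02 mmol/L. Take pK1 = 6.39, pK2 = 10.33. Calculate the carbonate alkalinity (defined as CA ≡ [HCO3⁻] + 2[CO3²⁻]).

CA = [HCO3⁻] + 2[CO3²⁻] = (α₁ + 2α₂)·DIC
At pH 6.74: [H⁺]/K1 = 10^-0.35 = 0.44668, K2/[H⁺] = 10^-3.59 = 0.00025704
α₁ = 1/(1 + 0.44668 + 0.00025704) = 1/1.4469 = 0.6911; α₂ = α₁·K2/[H⁺] = 0.0001776
α₁ + 2α₂ = 0.6915
CA = 0.6915 × 2.02 = 1.40 mmol/L

CA = 1.40 mmol/L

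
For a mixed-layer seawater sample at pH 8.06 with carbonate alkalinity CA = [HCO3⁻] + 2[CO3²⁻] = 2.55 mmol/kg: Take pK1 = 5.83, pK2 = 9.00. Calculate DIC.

DIC = 2.32 mmol/kg

CA = [HCO3⁻] + 2[CO3²⁻] = (α₁ + 2α₂)·DIC
At pH 8.06: [H⁺]/K1 = 10^-2.23 = 0.0058884, K2/[H⁺] = 10^-0.94 = 0.11482
α₁ = 1/(1 + 0.0058884 + 0.11482) = 1/1.1207 = 0.8923; α₂ = α₁·K2/[H⁺] = 0.1024
α₁ + 2α₂ = 1.0972
DIC = CA / (α₁ + 2α₂) = 2.55 / 1.0972 = 2.32 mmol/kg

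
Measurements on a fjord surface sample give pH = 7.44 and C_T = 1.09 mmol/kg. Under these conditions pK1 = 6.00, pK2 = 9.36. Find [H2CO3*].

α₀ = 1 / (1 + K1/[H⁺] + K1K2/[H⁺]²) = 1 / (1 + 10^+1.44 + 10^-0.48)
   = 1 / (1 + 27.542 + 0.33113) = 1/28.873 = 0.03463
[CO2*] = α₀ × DIC = 0.03463 × 1.09 = 0.0378 mmol/kg

[CO2*] = 0.0378 mmol/kg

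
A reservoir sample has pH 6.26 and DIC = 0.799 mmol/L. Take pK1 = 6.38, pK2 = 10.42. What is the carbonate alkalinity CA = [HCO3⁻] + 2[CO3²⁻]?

CA = [HCO3⁻] + 2[CO3²⁻] = (α₁ + 2α₂)·DIC
At pH 6.26: [H⁺]/K1 = 10^0.12 = 1.3183, K2/[H⁺] = 10^-4.16 = 6.9183×10^-5
α₁ = 1/(1 + 1.3183 + 6.9183×10^-5) = 1/2.3183 = 0.4313; α₂ = α₁·K2/[H⁺] = 2.984×10^-5
α₁ + 2α₂ = 0.4314
CA = 0.4314 × 0.799 = 0.345 mmol/L

CA = 0.345 mmol/L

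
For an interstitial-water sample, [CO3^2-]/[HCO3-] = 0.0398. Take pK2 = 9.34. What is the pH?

From K2 = [H⁺][CO3^2-]/[HCO3-]:  pH = pK2 + log₁₀([CO3^2-]/[HCO3-])
log₁₀(0.0398) = -1.400
pH = 9.34 + (-1.400) = 7.94

pH = 7.94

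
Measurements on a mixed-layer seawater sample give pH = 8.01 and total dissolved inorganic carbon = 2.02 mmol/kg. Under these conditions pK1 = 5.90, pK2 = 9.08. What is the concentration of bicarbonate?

α₁ = 1 / (1 + [H⁺]/K1 + K2/[H⁺]) = 1 / (1 + 10^-2.11 + 10^-1.07)
   = 1 / (1 + 0.0077625 + 0.085114) = 1/1.0929 = 0.9150
[HCO3⁻] = α₁ × DIC = 0.9150 × 2.02 = 1.85 mmol/kg

[HCO3⁻] = 1.85 mmol/kg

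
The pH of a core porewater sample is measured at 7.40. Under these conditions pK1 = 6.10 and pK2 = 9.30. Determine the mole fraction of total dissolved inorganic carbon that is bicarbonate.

α₁ = 0.941

α₁ = 1 / (1 + [H⁺]/K1 + K2/[H⁺]) = 1 / (1 + 10^-1.30 + 10^-1.90)
   = 1 / (1 + 0.050119 + 0.012589) = 1/1.0627 = 0.9410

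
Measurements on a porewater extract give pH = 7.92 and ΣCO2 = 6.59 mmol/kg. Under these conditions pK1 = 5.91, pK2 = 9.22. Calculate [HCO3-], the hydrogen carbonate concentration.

[HCO3⁻] = 6.22 mmol/kg

α₁ = 1 / (1 + [H⁺]/K1 + K2/[H⁺]) = 1 / (1 + 10^-2.01 + 10^-1.30)
   = 1 / (1 + 0.0097724 + 0.050119) = 1/1.0599 = 0.9435
[HCO3⁻] = α₁ × DIC = 0.9435 × 6.59 = 6.22 mmol/kg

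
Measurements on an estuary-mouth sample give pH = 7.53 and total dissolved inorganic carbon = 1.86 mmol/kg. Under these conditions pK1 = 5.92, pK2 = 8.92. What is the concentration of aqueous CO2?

[CO2*] = 0.0429 mmol/kg

α₀ = 1 / (1 + K1/[H⁺] + K1K2/[H⁺]²) = 1 / (1 + 10^+1.61 + 10^+0.22)
   = 1 / (1 + 40.738 + 1.6596) = 1/43.398 = 0.02304
[CO2*] = α₀ × DIC = 0.02304 × 1.86 = 0.0429 mmol/kg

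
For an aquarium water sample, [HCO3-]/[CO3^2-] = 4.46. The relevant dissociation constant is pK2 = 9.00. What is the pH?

pH = 8.35

From K2 = [H⁺][CO3^2-]/[HCO3-]:  pH = pK2 − log₁₀([HCO3-]/[CO3^2-])
log₁₀(4.46) = +0.649
pH = 9.00 − (+0.649) = 8.35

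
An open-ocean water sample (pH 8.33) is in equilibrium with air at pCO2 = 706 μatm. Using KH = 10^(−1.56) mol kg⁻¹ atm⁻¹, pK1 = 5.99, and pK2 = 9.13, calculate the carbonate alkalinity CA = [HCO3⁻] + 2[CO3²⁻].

CA = 5.60 mmol/kg

[CO2*] = KH · pCO2 = 10^(−1.56) × 706×10^-6 = 1.944×10^-5 mol/kg
α₀ = 1/(1 + K1/[H⁺] + K1K2/[H⁺]²) = 1/(1 + 10^+2.34 + 10^+1.54) = 0.003930
DIC = [CO2*]/α₀ = 1.944×10^-5 / 0.003930 = 4.948 mmol/kg
CA = (α₁ + 2α₂)·DIC = (0.8598 + 2×0.1363) × 4.948 = 5.60 mmol/kg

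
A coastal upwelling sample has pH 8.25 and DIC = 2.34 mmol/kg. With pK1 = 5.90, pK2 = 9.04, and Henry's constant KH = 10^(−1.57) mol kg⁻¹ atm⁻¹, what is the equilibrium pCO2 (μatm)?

pCO2 = 333 μatm

α₀ = 1 / (1 + K1/[H⁺] + K1K2/[H⁺]²) = 1 / (1 + 10^+2.35 + 10^+1.56)
   = 1 / (1 + 223.87 + 36.308) = 1/261.18 = 0.003829
[CO2*] = α₀ × DIC = 0.003829 × 2.34 = 0.008959 mmol/kg = 8.959 μmol/kg
pCO2 = [CO2*]/KH = 8.959×10^-6 / 2.692×10^-2 = 333 μatm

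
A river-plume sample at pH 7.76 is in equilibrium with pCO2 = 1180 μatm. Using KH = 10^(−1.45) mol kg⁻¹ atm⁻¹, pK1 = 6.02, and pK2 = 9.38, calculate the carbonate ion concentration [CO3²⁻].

[CO2*] = KH · pCO2 = 10^(−1.45) × 1180×10^-6 = 4.187×10^-5 mol/kg
α₀ = 1/(1 + K1/[H⁺] + K1K2/[H⁺]²) = 1/(1 + 10^+1.74 + 10^+0.12) = 0.01746
DIC = [CO2*]/α₀ = 4.187×10^-5 / 0.01746 = 2.398 mmol/kg
[CO3²⁻] = α₂·DIC; α₂ = 0.02302, so [CO3²⁻] = 0.02302 × 2.398 = 0.0552 mmol/kg

[CO3²⁻] = 0.0552 mmol/kg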